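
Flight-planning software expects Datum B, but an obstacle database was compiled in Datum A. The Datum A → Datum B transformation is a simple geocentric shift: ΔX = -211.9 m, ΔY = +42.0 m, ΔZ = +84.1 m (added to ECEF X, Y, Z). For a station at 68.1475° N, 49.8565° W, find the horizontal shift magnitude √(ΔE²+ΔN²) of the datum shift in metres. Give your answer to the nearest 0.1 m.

The local east axis at (φ, λ) is (−sin λ, cos λ, 0), so ΔE = −sin(-49.8565°)·(-211.9) + cos(-49.8565°)·42.0 = -134.91 m.
The local north axis is (−sin φ cos λ, −sin φ sin λ, cos φ), giving ΔN = 126.797 + 29.799 + 31.304 = 187.90 m.
Horizontal magnitude = √(ΔE² + ΔN²) = √((-134.91)² + 187.90²) = 231.31 m.

231.3 m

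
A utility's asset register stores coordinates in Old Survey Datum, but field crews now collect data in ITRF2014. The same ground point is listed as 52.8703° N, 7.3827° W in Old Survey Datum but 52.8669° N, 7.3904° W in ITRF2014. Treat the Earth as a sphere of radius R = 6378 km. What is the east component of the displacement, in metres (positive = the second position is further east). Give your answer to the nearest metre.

Δφ = 52.8669° − 52.8703° = -0.0034°; Δλ = -7.3904° − -7.3827° = -0.0077°.
1° along a meridian = πR/180 = 111317 m.
ΔN = Δφ × 111317 = -378.5 m; ΔE = Δλ × 111317 × cos(52.8703°) = -0.0077 × 111317 × 0.603621 = -517.4 m.

ΔE = -517 m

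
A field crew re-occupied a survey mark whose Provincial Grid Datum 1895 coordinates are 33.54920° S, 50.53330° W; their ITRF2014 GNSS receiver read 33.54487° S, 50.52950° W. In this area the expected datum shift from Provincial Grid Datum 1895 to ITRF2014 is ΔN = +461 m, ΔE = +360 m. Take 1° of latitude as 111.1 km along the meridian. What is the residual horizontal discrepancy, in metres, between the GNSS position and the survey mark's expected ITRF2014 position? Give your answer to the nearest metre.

22 m

Observed coordinate differences: Δφ = +0.00433°, Δλ = +0.00380°.
Converting to metres (1° lat = 111100 m, cos φ = 0.833412): observed ΔN = 481.1 m, observed ΔE = 351.8 m.
Subtracting the expected shift leaves a residual of 481.1 − (461) = 20.1 m north and 351.8 − (360) = -8.2 m east.
Residual distance = √(20.1² + (-8.2)²) = 21.7 m.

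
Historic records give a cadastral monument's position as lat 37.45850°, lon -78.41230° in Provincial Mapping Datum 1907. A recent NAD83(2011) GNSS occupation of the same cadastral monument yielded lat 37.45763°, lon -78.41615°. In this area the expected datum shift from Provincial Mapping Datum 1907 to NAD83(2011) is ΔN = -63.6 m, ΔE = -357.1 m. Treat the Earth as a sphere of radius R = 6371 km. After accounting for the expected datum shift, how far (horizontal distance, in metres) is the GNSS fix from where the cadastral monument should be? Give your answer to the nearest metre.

37 m

Observed coordinate differences: Δφ = -0.00087°, Δλ = -0.00385°.
Converting to metres (1° lat = 111195 m, cos φ = 0.793794): observed ΔN = -96.7 m, observed ΔE = -339.8 m.
Subtracting the expected shift leaves a residual of -96.7 − (-63.6) = -33.1 m north and -339.8 − (-357.1) = 17.3 m east.
Residual distance = √((-33.1)² + 17.3²) = 37.4 m.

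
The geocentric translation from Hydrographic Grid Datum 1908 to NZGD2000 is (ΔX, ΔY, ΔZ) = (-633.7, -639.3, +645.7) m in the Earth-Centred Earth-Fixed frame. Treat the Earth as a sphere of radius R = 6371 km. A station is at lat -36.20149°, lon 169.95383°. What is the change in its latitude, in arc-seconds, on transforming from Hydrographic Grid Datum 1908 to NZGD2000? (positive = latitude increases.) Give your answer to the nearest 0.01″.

Δφ = 26.67″

sin φ = -0.590627, cos φ = 0.806945, sin λ = 0.174442, cos λ = -0.984668.
North component: ΔN = −sin φ cos λ·ΔX − sin φ sin λ·ΔY + cos φ·ΔZ = −(-0.590627)(-0.984668)(-633.7) − (-0.590627)(0.174442)(-639.3) + (0.806945)(645.7) = 823.72 m.
1° of latitude spans πR/180 = 111195 m, so Δφ = 823.72 / 111195 × 3600 = 26.668″.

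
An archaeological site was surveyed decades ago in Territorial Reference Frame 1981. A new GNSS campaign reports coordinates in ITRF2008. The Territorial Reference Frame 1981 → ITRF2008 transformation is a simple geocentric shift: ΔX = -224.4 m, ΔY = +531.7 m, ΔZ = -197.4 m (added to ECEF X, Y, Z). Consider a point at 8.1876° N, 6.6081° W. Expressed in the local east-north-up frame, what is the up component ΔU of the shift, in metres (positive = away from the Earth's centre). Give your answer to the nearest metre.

At φ = 8.1876°, λ = -6.6081°: sin φ = 0.142415, cos φ = 0.989807, sin λ = -0.115078, cos λ = 0.993357.
ΔU = cos φ cos λ·ΔX + cos φ sin λ·ΔY + sin φ·ΔZ = (0.989807)(0.993357)(-224.4) + (0.989807)(-0.115078)(531.7) + (0.142415)(-197.4) = -309.31 m.

ΔU = -309 m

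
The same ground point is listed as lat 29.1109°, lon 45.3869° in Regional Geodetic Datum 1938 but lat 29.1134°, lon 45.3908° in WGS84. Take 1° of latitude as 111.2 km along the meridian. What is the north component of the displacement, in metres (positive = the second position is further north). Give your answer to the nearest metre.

Δφ = 29.1134° − 29.1109° = +0.0025°; Δλ = 45.3908° − 45.3869° = +0.0039°.
ΔN = Δφ × 111200 = 278.0 m; ΔE = Δλ × 111200 × cos(29.1109°) = +0.0039 × 111200 × 0.873680 = 378.9 m.

ΔN = 278 m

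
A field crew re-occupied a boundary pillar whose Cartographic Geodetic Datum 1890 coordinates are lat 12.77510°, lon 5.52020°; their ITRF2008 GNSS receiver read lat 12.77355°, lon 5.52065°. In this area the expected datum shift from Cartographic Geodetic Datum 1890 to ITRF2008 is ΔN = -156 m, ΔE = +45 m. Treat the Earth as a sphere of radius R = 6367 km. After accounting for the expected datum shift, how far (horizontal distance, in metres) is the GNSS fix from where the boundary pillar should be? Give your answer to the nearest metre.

Observed coordinate differences: Δφ = -0.00155°, Δλ = +0.00045°.
Converting to metres (1° lat = 111125 m, cos φ = 0.975246): observed ΔN = -172.2 m, observed ΔE = 48.8 m.
Subtracting the expected shift leaves a residual of -172.2 − (-156) = -16.2 m north and 48.8 − (45) = 3.8 m east.
Residual distance = √((-16.2)² + 3.8²) = 16.7 m.

17 m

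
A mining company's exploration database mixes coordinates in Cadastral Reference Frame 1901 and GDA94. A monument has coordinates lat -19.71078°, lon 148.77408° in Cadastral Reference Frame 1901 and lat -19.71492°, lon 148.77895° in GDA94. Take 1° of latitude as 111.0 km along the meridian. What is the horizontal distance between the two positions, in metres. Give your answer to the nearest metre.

686 m

Δφ = -19.71492° − -19.71078° = -0.00414°; Δλ = 148.77895° − 148.77408° = +0.00487°.
ΔN = Δφ × 111000 = -459.5 m; ΔE = Δλ × 111000 × cos(-19.71078°) = +0.00487 × 111000 × 0.941407 = 508.9 m.
Distance = √(ΔE² + ΔN²) = √(508.9² + (-459.5)²) = 685.7 m.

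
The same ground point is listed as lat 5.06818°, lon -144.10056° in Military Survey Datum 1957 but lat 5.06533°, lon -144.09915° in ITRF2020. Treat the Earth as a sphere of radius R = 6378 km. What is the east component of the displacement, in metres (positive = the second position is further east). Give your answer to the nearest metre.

ΔE = 156 m

Δφ = 5.06533° − 5.06818° = -0.00285°; Δλ = -144.09915° − -144.10056° = +0.00141°.
1° along a meridian = πR/180 = 111317 m.
ΔN = Δφ × 111317 = -317.3 m; ΔE = Δλ × 111317 × cos(5.06818°) = +0.00141 × 111317 × 0.996090 = 156.3 m.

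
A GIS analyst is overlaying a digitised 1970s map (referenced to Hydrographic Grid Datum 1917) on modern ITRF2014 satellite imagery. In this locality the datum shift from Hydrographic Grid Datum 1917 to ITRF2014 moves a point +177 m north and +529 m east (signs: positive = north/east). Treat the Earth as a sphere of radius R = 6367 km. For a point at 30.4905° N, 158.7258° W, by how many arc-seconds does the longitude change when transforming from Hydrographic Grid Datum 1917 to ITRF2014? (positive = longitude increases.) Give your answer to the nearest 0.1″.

Δλ = 19.9″

At latitude 30.4905°, cos φ = 0.861713.
One radian of longitude at latitude φ spans R cos φ, so Δλ = ΔE / (R cos φ) = 529.0 / (6367000 × 0.861713) = 9.6418e-05 rad = 19.888″.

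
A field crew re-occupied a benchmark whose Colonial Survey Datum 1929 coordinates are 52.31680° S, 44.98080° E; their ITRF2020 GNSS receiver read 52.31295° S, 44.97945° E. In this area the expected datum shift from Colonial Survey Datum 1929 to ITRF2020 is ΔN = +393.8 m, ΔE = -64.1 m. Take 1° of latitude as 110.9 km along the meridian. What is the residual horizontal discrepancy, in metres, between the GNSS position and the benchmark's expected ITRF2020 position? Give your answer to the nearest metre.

Observed coordinate differences: Δφ = +0.00385°, Δλ = -0.00135°.
Converting to metres (1° lat = 110900 m, cos φ = 0.611295): observed ΔN = 427.0 m, observed ΔE = -91.5 m.
Subtracting the expected shift leaves a residual of 427.0 − (393.8) = 33.2 m north and -91.5 − (-64.1) = -27.4 m east.
Residual distance = √(33.2² + (-27.4)²) = 43.0 m.

43 m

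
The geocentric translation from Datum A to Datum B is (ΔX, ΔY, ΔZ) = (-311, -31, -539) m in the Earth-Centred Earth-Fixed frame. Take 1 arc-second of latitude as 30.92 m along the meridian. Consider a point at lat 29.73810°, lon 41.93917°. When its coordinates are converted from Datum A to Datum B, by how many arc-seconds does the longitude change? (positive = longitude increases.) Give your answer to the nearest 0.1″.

sin φ = 0.496036, cos φ = 0.868302, sin λ = 0.668341, cos λ = 0.743855.
East component: ΔE = −sin λ·ΔX + cos λ·ΔY = −(0.668341)(-311) + (0.743855)(-31) = 184.79 m.
1° of latitude spans 3600 × 30.92 = 111312 m; at latitude φ, 1° of longitude spans that × cos φ = 96652.4 m, so Δλ = 184.79 / 96652.4 × 3600 = 6.883″.

Δλ = 6.9″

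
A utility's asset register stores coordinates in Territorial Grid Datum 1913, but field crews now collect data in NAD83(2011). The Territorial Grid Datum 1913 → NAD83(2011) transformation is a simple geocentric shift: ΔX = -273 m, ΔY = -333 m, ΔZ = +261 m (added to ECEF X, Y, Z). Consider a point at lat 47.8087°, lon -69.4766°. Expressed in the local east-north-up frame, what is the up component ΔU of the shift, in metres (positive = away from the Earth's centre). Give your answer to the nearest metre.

At φ = 47.8087°, λ = -69.4766°: sin φ = 0.740907, cos φ = 0.671608, sin λ = -0.936529, cos λ = 0.350590.
ΔU = cos φ cos λ·ΔX + cos φ sin λ·ΔY + sin φ·ΔZ = (0.671608)(0.350590)(-273) + (0.671608)(-0.936529)(-333) + (0.740907)(261) = 338.55 m.

ΔU = 339 m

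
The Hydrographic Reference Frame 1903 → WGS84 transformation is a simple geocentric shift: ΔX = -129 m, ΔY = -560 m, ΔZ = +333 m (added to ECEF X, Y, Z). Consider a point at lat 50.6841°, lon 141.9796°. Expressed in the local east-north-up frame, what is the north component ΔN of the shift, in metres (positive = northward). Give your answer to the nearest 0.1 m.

ΔN = 399.2 m

At φ = 50.6841°, λ = 141.9796°: sin φ = 0.773664, cos φ = 0.633596, sin λ = 0.615942, cos λ = -0.787791.
ΔN = −sin φ cos λ·ΔX − sin φ sin λ·ΔY + cos φ·ΔZ = −(0.773664)(-0.787791)(-129) − (0.773664)(0.615942)(-560) + (0.633596)(333) = 399.22 m.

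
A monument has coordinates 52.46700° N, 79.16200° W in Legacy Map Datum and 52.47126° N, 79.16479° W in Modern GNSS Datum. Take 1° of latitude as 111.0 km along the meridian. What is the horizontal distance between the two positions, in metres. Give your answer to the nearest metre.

Δφ = 52.47126° − 52.46700° = +0.00426°; Δλ = -79.16479° − -79.16200° = -0.00279°.
ΔN = Δφ × 111000 = 472.9 m; ΔE = Δλ × 111000 × cos(52.46700°) = -0.00279 × 111000 × 0.609218 = -188.7 m.
Distance = √(ΔE² + ΔN²) = √((-188.7)² + 472.9²) = 509.1 m.

509 m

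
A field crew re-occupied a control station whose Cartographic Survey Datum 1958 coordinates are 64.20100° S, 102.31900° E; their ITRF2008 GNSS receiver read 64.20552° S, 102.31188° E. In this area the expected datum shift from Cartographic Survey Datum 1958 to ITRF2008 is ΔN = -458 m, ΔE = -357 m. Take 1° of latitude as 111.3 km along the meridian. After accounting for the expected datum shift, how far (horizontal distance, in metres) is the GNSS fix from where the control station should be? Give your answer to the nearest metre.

47 m

Observed coordinate differences: Δφ = -0.00452°, Δλ = -0.00712°.
Converting to metres (1° lat = 111300 m, cos φ = 0.435215): observed ΔN = -503.1 m, observed ΔE = -344.9 m.
Subtracting the expected shift leaves a residual of -503.1 − (-458) = -45.1 m north and -344.9 − (-357) = 12.1 m east.
Residual distance = √((-45.1)² + 12.1²) = 46.7 m.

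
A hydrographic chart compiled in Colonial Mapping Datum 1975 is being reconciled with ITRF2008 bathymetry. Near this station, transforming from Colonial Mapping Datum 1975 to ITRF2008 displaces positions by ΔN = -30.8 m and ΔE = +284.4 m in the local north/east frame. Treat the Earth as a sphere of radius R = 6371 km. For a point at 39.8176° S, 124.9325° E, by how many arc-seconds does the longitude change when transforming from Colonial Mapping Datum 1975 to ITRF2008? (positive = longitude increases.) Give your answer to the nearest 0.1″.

Δλ = 12.0″

At latitude -39.8176°, cos φ = 0.768087.
One radian of longitude at latitude φ spans R cos φ, so Δλ = ΔE / (R cos φ) = 284.4 / (6371000 × 0.768087) = 5.8118e-05 rad = 11.988″.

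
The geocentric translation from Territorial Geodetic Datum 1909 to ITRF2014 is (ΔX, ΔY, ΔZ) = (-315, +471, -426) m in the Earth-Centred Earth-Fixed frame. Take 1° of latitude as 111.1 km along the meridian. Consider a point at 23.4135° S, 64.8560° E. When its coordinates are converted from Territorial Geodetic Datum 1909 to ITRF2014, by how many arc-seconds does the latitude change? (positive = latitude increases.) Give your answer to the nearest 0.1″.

sin φ = -0.397364, cos φ = 0.917661, sin λ = 0.905243, cos λ = 0.424895.
North component: ΔN = −sin φ cos λ·ΔX − sin φ sin λ·ΔY + cos φ·ΔZ = −(-0.397364)(0.424895)(-315) − (-0.397364)(0.905243)(471) + (0.917661)(-426) = -274.68 m.
1° of latitude spans 111100 m, so Δφ = -274.68 / 111100 × 3600 = -8.901″.

Δφ = -8.9″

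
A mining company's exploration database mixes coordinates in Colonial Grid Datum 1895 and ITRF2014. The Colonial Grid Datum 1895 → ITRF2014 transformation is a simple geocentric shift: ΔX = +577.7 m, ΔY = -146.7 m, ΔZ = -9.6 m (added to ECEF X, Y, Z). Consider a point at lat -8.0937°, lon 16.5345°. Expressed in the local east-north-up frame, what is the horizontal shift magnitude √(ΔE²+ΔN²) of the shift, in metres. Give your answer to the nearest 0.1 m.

311.4 m

The local east axis at (φ, λ) is (−sin λ, cos λ, 0), so ΔE = −sin(16.5345°)·577.7 + cos(16.5345°)·(-146.7) = -305.04 m.
The local north axis is (−sin φ cos λ, −sin φ sin λ, cos φ), giving ΔN = 77.972 − 5.878 − 9.504 = 62.59 m.
Horizontal magnitude = √(ΔE² + ΔN²) = √((-305.04)² + 62.59²) = 311.40 m.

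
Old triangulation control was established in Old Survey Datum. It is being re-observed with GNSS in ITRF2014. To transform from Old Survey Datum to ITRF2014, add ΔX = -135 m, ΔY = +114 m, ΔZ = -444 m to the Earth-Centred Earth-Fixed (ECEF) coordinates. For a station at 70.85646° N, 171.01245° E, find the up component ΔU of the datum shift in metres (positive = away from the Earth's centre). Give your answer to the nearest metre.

ΔU = -370 m

The local up (radial) axis is (cos φ cos λ, cos φ sin λ, sin φ), giving ΔU = 43.728 + 5.840 − 419.447 = -369.88 m.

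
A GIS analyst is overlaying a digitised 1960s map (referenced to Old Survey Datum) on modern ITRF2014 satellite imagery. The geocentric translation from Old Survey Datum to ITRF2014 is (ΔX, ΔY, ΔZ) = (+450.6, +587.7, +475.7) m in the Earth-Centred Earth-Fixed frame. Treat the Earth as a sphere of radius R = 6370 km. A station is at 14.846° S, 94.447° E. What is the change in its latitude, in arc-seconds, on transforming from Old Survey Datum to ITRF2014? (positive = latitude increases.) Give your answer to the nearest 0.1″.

Δφ = 19.5″

sin φ = -0.256222, cos φ = 0.966618, sin λ = 0.996989, cos λ = -0.077537.
North component: ΔN = −sin φ cos λ·ΔX − sin φ sin λ·ΔY + cos φ·ΔZ = −(-0.256222)(-0.077537)(450.6) − (-0.256222)(0.996989)(587.7) + (0.966618)(475.7) = 601.00 m.
1° of latitude spans πR/180 = 111177 m, so Δφ = 601.00 / 111177 × 3600 = 19.461″.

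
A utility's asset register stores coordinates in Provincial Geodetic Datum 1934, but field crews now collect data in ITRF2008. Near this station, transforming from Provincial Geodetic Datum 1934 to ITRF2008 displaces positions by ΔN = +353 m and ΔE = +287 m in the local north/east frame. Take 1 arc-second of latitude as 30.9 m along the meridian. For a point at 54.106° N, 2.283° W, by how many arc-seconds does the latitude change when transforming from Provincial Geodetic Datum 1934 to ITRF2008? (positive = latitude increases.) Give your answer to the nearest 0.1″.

1″ of latitude = 30.90 m, so Δφ = 353.0 / 30.90 = 11.424″.

Δφ = 11.4″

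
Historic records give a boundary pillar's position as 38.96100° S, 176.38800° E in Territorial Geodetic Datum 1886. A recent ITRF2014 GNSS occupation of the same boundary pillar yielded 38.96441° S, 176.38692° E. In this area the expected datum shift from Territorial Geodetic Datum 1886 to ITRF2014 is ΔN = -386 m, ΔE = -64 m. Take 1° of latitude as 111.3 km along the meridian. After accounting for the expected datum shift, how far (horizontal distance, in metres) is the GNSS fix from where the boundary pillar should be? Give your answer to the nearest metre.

30 m

Observed coordinate differences: Δφ = -0.00341°, Δλ = -0.00108°.
Converting to metres (1° lat = 111300 m, cos φ = 0.777574): observed ΔN = -379.5 m, observed ΔE = -93.5 m.
Subtracting the expected shift leaves a residual of -379.5 − (-386) = 6.5 m north and -93.5 − (-64) = -29.5 m east.
Residual distance = √(6.5² + (-29.5)²) = 30.2 m.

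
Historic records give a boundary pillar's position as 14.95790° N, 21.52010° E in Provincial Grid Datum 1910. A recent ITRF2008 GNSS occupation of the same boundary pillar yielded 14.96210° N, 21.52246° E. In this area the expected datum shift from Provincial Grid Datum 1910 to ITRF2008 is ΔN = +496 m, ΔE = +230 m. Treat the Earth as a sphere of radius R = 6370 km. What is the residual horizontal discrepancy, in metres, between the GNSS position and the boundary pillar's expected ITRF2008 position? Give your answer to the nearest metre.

37 m

Observed coordinate differences: Δφ = +0.00420°, Δλ = +0.00236°.
Converting to metres (1° lat = 111177 m, cos φ = 0.966116): observed ΔN = 466.9 m, observed ΔE = 253.5 m.
Subtracting the expected shift leaves a residual of 466.9 − (496) = -29.1 m north and 253.5 − (230) = 23.5 m east.
Residual distance = √((-29.1)² + 23.5²) = 37.4 m.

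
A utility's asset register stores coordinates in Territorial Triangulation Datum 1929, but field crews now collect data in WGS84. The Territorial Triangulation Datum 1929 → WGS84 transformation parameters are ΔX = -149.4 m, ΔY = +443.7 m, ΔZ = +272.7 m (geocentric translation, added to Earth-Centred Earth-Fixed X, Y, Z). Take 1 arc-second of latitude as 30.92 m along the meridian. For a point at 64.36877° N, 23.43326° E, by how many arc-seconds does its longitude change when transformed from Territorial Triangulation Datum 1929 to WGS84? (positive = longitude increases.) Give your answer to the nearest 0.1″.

sin φ = 0.901597, cos φ = 0.432577, sin λ = 0.397681, cos λ = 0.917524.
East component: ΔE = −sin λ·ΔX + cos λ·ΔY = −(0.397681)(-149.4) + (0.917524)(443.7) = 466.52 m.
1° of latitude spans 3600 × 30.92 = 111312 m; at latitude φ, 1° of longitude spans that × cos φ = 48151.0 m, so Δλ = 466.52 / 48151.0 × 3600 = 34.879″.

Δλ = 34.9″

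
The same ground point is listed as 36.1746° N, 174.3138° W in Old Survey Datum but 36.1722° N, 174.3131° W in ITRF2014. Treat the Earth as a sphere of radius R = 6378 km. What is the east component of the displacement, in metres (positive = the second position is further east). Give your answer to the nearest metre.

Δφ = 36.1722° − 36.1746° = -0.0024°; Δλ = -174.3131° − -174.3138° = +0.0007°.
1° along a meridian = πR/180 = 111317 m.
ΔN = Δφ × 111317 = -267.2 m; ΔE = Δλ × 111317 × cos(36.1746°) = +0.0007 × 111317 × 0.807222 = 62.9 m.

ΔE = 63 m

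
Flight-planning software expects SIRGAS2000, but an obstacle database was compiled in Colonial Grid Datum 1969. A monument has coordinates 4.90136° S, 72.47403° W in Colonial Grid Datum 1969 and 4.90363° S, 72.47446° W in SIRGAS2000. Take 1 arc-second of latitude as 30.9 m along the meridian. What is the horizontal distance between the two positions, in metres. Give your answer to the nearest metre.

257 m

Δφ = -4.90363° − -4.90136° = -0.00227°; Δλ = -72.47446° − -72.47403° = -0.00043°.
1° of latitude = 3600 × 30.90 = 111240 m.
ΔN = Δφ × 111240 = -252.5 m; ΔE = Δλ × 111240 × cos(-4.90136°) = -0.00043 × 111240 × 0.996343 = -47.7 m.
Distance = √(ΔE² + ΔN²) = √((-47.7)² + (-252.5)²) = 257.0 m.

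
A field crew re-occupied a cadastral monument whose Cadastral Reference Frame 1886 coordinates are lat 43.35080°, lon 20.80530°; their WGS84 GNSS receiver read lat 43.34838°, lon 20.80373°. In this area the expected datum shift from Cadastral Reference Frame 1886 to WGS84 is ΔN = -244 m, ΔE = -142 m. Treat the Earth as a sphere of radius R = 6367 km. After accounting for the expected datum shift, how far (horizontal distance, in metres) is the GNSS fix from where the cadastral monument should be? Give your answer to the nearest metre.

Observed coordinate differences: Δφ = -0.00242°, Δλ = -0.00157°.
Converting to metres (1° lat = 111125 m, cos φ = 0.727164): observed ΔN = -268.9 m, observed ΔE = -126.9 m.
Subtracting the expected shift leaves a residual of -268.9 − (-244) = -24.9 m north and -126.9 − (-142) = 15.1 m east.
Residual distance = √((-24.9)² + 15.1²) = 29.2 m.

29 m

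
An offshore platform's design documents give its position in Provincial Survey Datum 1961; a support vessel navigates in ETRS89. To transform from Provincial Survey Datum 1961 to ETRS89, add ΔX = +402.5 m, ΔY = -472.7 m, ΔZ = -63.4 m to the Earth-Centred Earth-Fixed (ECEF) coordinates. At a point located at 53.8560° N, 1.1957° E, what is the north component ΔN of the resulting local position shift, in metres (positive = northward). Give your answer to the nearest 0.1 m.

ΔN = -354.4 m

At φ = 53.8560°, λ = 1.1957°: sin φ = 0.807537, cos φ = 0.589817, sin λ = 0.020867, cos λ = 0.999782.
ΔN = −sin φ cos λ·ΔX − sin φ sin λ·ΔY + cos φ·ΔZ = −(0.807537)(0.999782)(402.5) − (0.807537)(0.020867)(-472.7) + (0.589817)(-63.4) = -354.39 m.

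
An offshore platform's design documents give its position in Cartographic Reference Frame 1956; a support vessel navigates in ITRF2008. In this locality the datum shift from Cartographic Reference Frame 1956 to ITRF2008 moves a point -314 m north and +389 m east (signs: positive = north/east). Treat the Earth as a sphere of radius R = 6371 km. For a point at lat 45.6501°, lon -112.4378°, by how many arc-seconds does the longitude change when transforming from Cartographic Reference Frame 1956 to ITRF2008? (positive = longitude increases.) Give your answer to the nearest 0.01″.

At latitude 45.6501°, cos φ = 0.699038.
One radian of longitude at latitude φ spans R cos φ, so Δλ = ΔE / (R cos φ) = 389.0 / (6371000 × 0.699038) = 8.7346e-05 rad = 18.016″.

Δλ = 18.02″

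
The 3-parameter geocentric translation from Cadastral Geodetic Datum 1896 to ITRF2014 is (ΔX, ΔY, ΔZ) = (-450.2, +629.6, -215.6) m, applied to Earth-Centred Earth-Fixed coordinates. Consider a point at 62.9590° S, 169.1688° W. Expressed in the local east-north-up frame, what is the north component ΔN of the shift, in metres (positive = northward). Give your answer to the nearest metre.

ΔN = 190 m

At φ = -62.9590°, λ = -169.1688°: sin φ = -0.890681, cos φ = 0.454628, sin λ = -0.187916, cos λ = -0.982185.
ΔN = −sin φ cos λ·ΔX − sin φ sin λ·ΔY + cos φ·ΔZ = −(-0.890681)(-0.982185)(-450.2) − (-0.890681)(-0.187916)(629.6) + (0.454628)(-215.6) = 190.45 m.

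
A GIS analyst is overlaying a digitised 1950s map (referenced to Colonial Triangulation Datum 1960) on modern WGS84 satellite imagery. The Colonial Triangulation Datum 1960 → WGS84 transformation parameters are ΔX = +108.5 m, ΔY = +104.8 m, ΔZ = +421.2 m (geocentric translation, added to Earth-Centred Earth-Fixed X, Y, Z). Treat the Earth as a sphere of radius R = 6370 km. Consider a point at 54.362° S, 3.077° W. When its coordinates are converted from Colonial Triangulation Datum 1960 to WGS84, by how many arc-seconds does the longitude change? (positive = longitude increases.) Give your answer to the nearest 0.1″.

sin φ = -0.812715, cos φ = 0.582662, sin λ = -0.053678, cos λ = 0.998558.
East component: ΔE = −sin λ·ΔX + cos λ·ΔY = −(-0.053678)(108.5) + (0.998558)(104.8) = 110.47 m.
1° of latitude spans πR/180 = 111177 m; at latitude φ, 1° of longitude spans that × cos φ = 64778.9 m, so Δλ = 110.47 / 64778.9 × 3600 = 6.139″.

Δλ = 6.1″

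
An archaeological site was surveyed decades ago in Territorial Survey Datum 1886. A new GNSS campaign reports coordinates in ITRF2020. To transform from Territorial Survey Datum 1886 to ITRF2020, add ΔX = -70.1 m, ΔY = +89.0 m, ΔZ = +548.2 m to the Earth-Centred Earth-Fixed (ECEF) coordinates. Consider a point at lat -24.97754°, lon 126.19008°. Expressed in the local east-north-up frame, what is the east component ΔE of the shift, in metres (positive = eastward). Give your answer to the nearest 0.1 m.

The local east axis at (φ, λ) is (−sin λ, cos λ, 0), so ΔE = −sin(126.19008°)·(-70.1) + cos(126.19008°)·89.0 = 4.02 m.

ΔE = 4.0 m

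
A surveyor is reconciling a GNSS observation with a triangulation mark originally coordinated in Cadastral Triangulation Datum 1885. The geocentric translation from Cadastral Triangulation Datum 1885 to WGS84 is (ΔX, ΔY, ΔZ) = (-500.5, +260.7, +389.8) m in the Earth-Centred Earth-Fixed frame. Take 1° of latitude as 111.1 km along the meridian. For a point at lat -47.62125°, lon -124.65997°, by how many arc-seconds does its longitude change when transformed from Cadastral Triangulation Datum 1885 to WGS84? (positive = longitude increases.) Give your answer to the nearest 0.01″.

Δλ = -26.92″

sin φ = -0.738705, cos φ = 0.674028, sin λ = -0.822542, cos λ = -0.568705.
East component: ΔE = −sin λ·ΔX + cos λ·ΔY = −(-0.822542)(-500.5) + (-0.568705)(260.7) = -559.94 m.
1° of latitude spans 111100 m; at latitude φ, 1° of longitude spans that × cos φ = 74884.6 m, so Δλ = -559.94 / 74884.6 × 3600 = -26.919″.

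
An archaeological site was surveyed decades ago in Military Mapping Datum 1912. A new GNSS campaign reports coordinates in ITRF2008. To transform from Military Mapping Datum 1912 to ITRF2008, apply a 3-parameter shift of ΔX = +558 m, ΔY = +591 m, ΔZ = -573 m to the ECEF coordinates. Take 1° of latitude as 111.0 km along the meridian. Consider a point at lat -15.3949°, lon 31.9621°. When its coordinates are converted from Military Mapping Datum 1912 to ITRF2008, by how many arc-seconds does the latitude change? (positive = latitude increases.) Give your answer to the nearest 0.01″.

Δφ = -11.15″

sin φ = -0.265470, cos φ = 0.964119, sin λ = 0.529358, cos λ = 0.848398.
North component: ΔN = −sin φ cos λ·ΔX − sin φ sin λ·ΔY + cos φ·ΔZ = −(-0.265470)(0.848398)(558) − (-0.265470)(0.529358)(591) + (0.964119)(-573) = -343.71 m.
1° of latitude spans 111000 m, so Δφ = -343.71 / 111000 × 3600 = -11.147″.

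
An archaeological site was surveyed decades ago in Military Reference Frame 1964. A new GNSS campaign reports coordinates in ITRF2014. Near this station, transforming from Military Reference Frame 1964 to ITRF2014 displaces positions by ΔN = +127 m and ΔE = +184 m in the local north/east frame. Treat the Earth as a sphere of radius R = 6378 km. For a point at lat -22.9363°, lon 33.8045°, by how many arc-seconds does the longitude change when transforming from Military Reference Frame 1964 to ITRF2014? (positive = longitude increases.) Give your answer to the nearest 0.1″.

Δλ = 6.5″

At latitude -22.9363°, cos φ = 0.920939.
One radian of longitude at latitude φ spans R cos φ, so Δλ = ΔE / (R cos φ) = 184.0 / (6378000 × 0.920939) = 3.1326e-05 rad = 6.461″.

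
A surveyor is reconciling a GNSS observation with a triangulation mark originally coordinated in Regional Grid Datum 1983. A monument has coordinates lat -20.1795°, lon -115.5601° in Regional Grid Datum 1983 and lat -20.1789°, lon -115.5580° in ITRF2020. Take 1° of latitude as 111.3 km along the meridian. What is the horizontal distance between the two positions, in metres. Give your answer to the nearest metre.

Δφ = -20.1789° − -20.1795° = +0.0006°; Δλ = -115.5580° − -115.5601° = +0.0021°.
ΔN = Δφ × 111300 = 66.8 m; ΔE = Δλ × 111300 × cos(-20.1795°) = +0.0021 × 111300 × 0.938617 = 219.4 m.
Distance = √(ΔE² + ΔN²) = √(219.4² + 66.8²) = 229.3 m.

229 m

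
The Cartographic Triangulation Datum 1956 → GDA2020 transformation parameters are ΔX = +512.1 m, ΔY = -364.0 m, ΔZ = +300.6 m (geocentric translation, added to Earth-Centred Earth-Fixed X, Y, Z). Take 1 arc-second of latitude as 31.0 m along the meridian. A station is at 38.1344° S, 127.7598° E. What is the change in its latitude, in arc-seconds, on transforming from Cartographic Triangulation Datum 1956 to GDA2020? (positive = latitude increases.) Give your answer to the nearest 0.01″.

Δφ = -4.35″

sin φ = -0.617508, cos φ = 0.786564, sin λ = 0.790585, cos λ = -0.612353.
North component: ΔN = −sin φ cos λ·ΔX − sin φ sin λ·ΔY + cos φ·ΔZ = −(-0.617508)(-0.612353)(512.1) − (-0.617508)(0.790585)(-364.0) + (0.786564)(300.6) = -134.90 m.
1° of latitude spans 3600 × 31.00 = 111600 m, so Δφ = -134.90 / 111600 × 3600 = -4.352″.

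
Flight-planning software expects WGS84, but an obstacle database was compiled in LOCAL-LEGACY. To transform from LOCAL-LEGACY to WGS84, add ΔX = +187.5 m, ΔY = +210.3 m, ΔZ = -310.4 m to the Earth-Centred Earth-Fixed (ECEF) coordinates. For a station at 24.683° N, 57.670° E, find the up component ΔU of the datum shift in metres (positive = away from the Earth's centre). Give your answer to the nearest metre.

At φ = 24.683°, λ = 57.670°: sin φ = 0.417597, cos φ = 0.908632, sin λ = 0.844982, cos λ = 0.534795.
ΔU = cos φ cos λ·ΔX + cos φ sin λ·ΔY + sin φ·ΔZ = (0.908632)(0.534795)(187.5) + (0.908632)(0.844982)(210.3) + (0.417597)(-310.4) = 122.95 m.

ΔU = 123 m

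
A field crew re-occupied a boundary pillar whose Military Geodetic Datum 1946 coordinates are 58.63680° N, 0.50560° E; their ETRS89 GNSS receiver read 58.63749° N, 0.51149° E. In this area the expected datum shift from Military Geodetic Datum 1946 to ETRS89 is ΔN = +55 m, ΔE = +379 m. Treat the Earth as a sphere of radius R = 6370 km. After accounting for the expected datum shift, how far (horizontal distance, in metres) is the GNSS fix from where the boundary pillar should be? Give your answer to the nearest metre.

Observed coordinate differences: Δφ = +0.00069°, Δλ = +0.00589°.
Converting to metres (1° lat = 111177 m, cos φ = 0.520461): observed ΔN = 76.7 m, observed ΔE = 340.8 m.
Subtracting the expected shift leaves a residual of 76.7 − (55) = 21.7 m north and 340.8 − (379) = -38.2 m east.
Residual distance = √(21.7² + (-38.2)²) = 43.9 m.

44 m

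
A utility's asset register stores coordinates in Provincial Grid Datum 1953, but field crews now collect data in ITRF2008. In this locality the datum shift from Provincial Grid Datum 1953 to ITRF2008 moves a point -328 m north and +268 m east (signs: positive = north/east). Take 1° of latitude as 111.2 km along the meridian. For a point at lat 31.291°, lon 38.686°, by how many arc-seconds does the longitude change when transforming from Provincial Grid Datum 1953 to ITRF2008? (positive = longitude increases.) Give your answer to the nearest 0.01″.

At latitude 31.291°, cos φ = 0.854540.
1° of longitude at this latitude = 111.2 × cos φ = 95.02 km, so Δλ = 268.0 / 95024.9 = 0.0028203° = 10.153″.

Δλ = 10.15″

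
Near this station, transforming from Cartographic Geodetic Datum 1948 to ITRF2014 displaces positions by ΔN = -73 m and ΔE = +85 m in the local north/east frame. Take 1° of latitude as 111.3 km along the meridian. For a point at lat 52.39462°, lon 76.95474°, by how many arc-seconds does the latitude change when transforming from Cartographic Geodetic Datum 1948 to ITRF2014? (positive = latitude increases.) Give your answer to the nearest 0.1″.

Δφ = -2.4″

1° of latitude = 111.3 km, so Δφ = -73.0 / 111300 = -0.0006559° = -2.361″.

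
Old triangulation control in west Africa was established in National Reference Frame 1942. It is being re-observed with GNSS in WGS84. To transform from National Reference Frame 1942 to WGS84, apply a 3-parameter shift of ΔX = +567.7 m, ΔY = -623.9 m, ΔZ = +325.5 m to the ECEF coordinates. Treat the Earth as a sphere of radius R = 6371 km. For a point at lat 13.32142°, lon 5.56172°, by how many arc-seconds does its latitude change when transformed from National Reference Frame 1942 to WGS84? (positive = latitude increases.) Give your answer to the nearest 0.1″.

Δφ = 6.5″

sin φ = 0.230414, cos φ = 0.973093, sin λ = 0.096918, cos λ = 0.995292.
North component: ΔN = −sin φ cos λ·ΔX − sin φ sin λ·ΔY + cos φ·ΔZ = −(0.230414)(0.995292)(567.7) − (0.230414)(0.096918)(-623.9) + (0.973093)(325.5) = 200.48 m.
1° of latitude spans πR/180 = 111195 m, so Δφ = 200.48 / 111195 × 3600 = 6.491″.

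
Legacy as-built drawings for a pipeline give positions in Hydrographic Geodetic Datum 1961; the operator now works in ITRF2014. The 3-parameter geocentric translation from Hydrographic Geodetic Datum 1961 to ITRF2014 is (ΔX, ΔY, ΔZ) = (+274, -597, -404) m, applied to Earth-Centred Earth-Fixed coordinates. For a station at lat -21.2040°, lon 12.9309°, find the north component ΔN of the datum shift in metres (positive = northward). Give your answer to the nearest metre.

At φ = -21.2040°, λ = 12.9309°: sin φ = -0.361690, cos φ = 0.932299, sin λ = 0.223776, cos λ = 0.974641.
ΔN = −sin φ cos λ·ΔX − sin φ sin λ·ΔY + cos φ·ΔZ = −(-0.361690)(0.974641)(274) − (-0.361690)(0.223776)(-597) + (0.932299)(-404) = -328.38 m.

ΔN = -328 m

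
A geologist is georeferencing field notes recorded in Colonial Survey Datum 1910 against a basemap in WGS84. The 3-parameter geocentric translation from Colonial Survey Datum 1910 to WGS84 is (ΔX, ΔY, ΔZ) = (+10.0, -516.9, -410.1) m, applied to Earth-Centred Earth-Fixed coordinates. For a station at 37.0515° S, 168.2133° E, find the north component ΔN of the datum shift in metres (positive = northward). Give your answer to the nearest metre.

At φ = -37.0515°, λ = 168.2133°: sin φ = -0.602533, cos φ = 0.798094, sin λ = 0.204269, cos λ = -0.978915.
ΔN = −sin φ cos λ·ΔX − sin φ sin λ·ΔY + cos φ·ΔZ = −(-0.602533)(-0.978915)(10.0) − (-0.602533)(0.204269)(-516.9) + (0.798094)(-410.1) = -396.82 m.

ΔN = -397 m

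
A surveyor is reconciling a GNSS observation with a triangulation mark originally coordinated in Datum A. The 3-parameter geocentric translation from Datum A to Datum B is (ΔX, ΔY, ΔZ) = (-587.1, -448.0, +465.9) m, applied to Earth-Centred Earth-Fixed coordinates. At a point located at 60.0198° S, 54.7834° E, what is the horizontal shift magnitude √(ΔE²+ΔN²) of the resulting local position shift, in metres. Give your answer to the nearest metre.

At φ = -60.0198°, λ = 54.7834°: sin φ = -0.866198, cos φ = 0.499701, sin λ = 0.816978, cos λ = 0.576669.
ΔE = −sin λ·ΔX + cos λ·ΔY = −(0.816978)·(-587.1) + (0.576669)·(-448.0) = 221.30 m.
ΔN = −sin φ cos λ·ΔX − sin φ sin λ·ΔY + cos φ·ΔZ = −(-0.866198)(0.576669)(-587.1) − (-0.866198)(0.816978)(-448.0) + (0.499701)(465.9) = -377.49 m.
Horizontal magnitude = √(ΔE² + ΔN²) = √(221.30² + (-377.49)²) = 437.57 m.

438 m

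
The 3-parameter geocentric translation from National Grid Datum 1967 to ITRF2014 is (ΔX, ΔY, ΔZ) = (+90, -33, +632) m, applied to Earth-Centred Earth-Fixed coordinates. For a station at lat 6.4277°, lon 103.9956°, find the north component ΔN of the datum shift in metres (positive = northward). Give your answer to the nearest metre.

At φ = 6.4277°, λ = 103.9956°: sin φ = 0.111949, cos φ = 0.993714, sin λ = 0.970314, cos λ = -0.241847.
ΔN = −sin φ cos λ·ΔX − sin φ sin λ·ΔY + cos φ·ΔZ = −(0.111949)(-0.241847)(90) − (0.111949)(0.970314)(-33) + (0.993714)(632) = 634.05 m.

ΔN = 634 m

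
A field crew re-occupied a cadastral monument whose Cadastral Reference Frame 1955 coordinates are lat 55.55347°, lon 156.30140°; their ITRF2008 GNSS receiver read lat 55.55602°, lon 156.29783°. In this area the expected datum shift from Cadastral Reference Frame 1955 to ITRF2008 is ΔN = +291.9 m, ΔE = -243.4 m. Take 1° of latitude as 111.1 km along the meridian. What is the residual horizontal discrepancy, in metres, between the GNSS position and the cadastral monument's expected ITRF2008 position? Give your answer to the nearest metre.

21 m

Observed coordinate differences: Δφ = +0.00255°, Δλ = -0.00357°.
Converting to metres (1° lat = 111100 m, cos φ = 0.565637): observed ΔN = 283.3 m, observed ΔE = -224.3 m.
Subtracting the expected shift leaves a residual of 283.3 − (291.9) = -8.6 m north and -224.3 − (-243.4) = 19.1 m east.
Residual distance = √((-8.6)² + 19.1²) = 20.9 m.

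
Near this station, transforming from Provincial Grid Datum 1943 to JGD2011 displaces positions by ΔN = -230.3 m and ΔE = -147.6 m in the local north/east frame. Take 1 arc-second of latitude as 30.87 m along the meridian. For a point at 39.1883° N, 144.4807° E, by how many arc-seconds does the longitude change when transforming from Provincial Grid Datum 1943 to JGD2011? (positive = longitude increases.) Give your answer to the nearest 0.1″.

At latitude 39.1883°, cos φ = 0.775074.
1″ of longitude at this latitude = 30.87 × cos φ = 23.9265 m, so Δλ = -147.6 / 23.9265 = -6.169″.

Δλ = -6.2″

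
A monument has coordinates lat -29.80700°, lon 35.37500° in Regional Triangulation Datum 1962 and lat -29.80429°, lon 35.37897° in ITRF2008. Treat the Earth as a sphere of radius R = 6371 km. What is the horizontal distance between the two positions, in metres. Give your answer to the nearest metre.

487 m

Δφ = -29.80429° − -29.80700° = +0.00271°; Δλ = 35.37897° − 35.37500° = +0.00397°.
1° along a meridian = πR/180 = 111195 m.
ΔN = Δφ × 111195 = 301.3 m; ΔE = Δλ × 111195 × cos(-29.80700°) = +0.00397 × 111195 × 0.867705 = 383.0 m.
Distance = √(ΔE² + ΔN²) = √(383.0² + 301.3²) = 487.4 m.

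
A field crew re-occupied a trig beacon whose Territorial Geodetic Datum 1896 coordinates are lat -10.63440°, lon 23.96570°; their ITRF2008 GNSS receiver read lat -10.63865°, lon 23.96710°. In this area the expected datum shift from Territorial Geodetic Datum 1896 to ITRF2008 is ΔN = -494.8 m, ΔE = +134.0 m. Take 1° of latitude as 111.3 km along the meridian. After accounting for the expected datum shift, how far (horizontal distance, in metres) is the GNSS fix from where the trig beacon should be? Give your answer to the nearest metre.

Observed coordinate differences: Δφ = -0.00425°, Δλ = +0.00140°.
Converting to metres (1° lat = 111300 m, cos φ = 0.982825): observed ΔN = -473.0 m, observed ΔE = 153.1 m.
Subtracting the expected shift leaves a residual of -473.0 − (-494.8) = 21.8 m north and 153.1 − (134.0) = 19.1 m east.
Residual distance = √(21.8² + 19.1²) = 29.0 m.

29 m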